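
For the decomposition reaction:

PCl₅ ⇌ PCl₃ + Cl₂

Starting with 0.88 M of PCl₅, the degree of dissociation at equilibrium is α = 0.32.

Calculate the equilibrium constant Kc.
K_c = 0.1325

x = α·[A]₀ = 0.32 × 0.88 = 0.2816 M dissociated.
At eq: [PCl₅] = 0.88 − 0.2816 = 0.5984 M; [PCl₃] = [Cl₂] = x = 0.2816 M.
Kc = [PCl₃][Cl₂]/[PCl₅] = (0.2816)²/0.5984 = 0.1325.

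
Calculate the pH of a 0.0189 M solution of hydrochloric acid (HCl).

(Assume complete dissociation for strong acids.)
pH = 1.72

[H⁺] = 0.0189 M for strong acid. pH = -log[H⁺] = -log(0.0189)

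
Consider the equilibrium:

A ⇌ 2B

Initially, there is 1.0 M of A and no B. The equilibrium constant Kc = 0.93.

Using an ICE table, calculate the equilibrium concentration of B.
[B] = 0.759 M

ICE: [A] = 1.0 − x, [B] = 2x.
Kc = (2x)²/(1.0 − x) = 0.93 ⇒ 4x² + 0.93x − 0.93 = 0.
x = (−0.93 + √(0.93² + 4·4·0.93))/(2·4) = (−0.93 + √15.745)/8 = 0.37975.
[B] = 2x = 0.759 M.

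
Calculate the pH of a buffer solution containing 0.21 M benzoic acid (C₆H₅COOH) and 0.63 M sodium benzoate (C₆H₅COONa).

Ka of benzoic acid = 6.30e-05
pH = 4.68

pKa = -log(6.30e-05) = 4.20. pH = pKa + log([A⁻]/[HA]) = 4.20 + log(0.63/0.21)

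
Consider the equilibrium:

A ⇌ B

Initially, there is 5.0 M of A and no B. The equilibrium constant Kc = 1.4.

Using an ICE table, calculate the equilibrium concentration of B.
[B] = 2.917 M

ICE: [A] = 5.0 − x, [B] = x.
Kc = x/(5.0 − x) = 1.4 ⇒ x = 1.4·5.0/(1 + 1.4) = 7/2.4 = 2.917.
[B] = x = 2.917 M.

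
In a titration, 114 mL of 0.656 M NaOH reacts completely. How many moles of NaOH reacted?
Moles = Molarity × Volume (L)
Moles = 0.656 M × 0.114 L = 0.07478 mol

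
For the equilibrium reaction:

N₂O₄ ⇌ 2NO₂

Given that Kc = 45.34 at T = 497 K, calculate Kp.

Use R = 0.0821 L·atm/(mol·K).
K_p = 1.85e+03

Δn = (moles gaseous products) − (moles gaseous reactants) = 1
T = 497 K; RT = 0.0821 × 497 = 40.8037
Kp = Kc·(RT)^Δn = 45.34 × (40.8037)^1 = 45.34 × 40.8037 = 1.85e+03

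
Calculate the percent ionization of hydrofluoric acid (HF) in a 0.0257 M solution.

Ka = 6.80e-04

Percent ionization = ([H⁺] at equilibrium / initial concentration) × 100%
Percent ionization = 15%

Let x = [H⁺]. Ka = x²/(C - x) ⇒ x² + (6.80e-04)x - (6.80e-04)(0.0257) = 0. x = 3.8542e-03. Percent = (3.8542e-03/0.0257) × 100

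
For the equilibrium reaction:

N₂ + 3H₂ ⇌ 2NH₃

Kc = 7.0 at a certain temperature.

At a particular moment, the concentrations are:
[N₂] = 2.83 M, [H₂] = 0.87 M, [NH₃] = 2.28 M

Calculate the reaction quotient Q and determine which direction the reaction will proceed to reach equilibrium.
Q = 2.789, Q < K, reaction proceeds forward (toward products)

Q = ([NH₃]^2) / ([N₂] × [H₂]^3)
  = ((2.28)^2) / ((2.83)·(0.87)^3) = 5.1984/1.8636 = 2.789
Since Q = 2.789 < Kc = 7.0, the reaction proceeds forward (toward products) to reach equilibrium.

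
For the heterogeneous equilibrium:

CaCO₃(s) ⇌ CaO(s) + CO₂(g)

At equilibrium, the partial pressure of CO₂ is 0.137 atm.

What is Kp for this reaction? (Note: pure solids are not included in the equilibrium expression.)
K_p = 0.137

Solids (CaCO₃, CaO) have activity 1 and are excluded.
Kp = P(CO₂) = 0.137.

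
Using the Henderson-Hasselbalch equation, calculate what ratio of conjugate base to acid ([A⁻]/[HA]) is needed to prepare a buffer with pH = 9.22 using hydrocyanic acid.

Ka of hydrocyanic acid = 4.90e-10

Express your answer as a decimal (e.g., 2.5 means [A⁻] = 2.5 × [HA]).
[A⁻]/[HA] = 0.813

pKa = −log(4.90e-10) = 9.3098. pH = pKa + log([A⁻]/[HA]). 9.22 = 9.3098 + log(ratio). log(ratio) = 9.22 − 9.3098 = -0.0898. ratio = 10^(-0.0898) = 0.813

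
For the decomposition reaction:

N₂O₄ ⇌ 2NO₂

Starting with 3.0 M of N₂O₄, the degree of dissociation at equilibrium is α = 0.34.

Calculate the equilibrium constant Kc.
K_c = 2.1018

x = α·[A]₀ = 0.34 × 3.0 = 1.02 M dissociated.
At eq: [N₂O₄] = 3.0 − 1.02 = 1.98 M; [NO₂] = 2x = 2.04 M.
Kc = [NO₂]²/[N₂O₄] = (2.04)²/1.98 = 2.102.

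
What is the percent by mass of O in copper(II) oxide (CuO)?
Mass of O in formula = 16.0 × 1 = 16 g/mol
Molar mass = 79.55 g/mol
% O = (16/79.55) × 100% = 20.11%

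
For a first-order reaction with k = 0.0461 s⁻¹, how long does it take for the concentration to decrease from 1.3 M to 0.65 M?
15.04 s

From ln[A] = ln[A]₀ - k·t: t = ln([A]₀/[A])/k = ln(1.3/0.65)/0.0461 = ln(2.0000)/0.0461 = 0.6931/0.0461 = 15.04 s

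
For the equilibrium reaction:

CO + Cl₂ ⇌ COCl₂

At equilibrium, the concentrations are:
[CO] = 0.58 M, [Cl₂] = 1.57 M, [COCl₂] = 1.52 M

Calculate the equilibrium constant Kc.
K_c = 1.6692

Kc = ([COCl₂]) / ([CO] × [Cl₂])
   = ((1.52)) / ((0.58)·(1.57))
   = 1.52 / 0.9106 = 1.6692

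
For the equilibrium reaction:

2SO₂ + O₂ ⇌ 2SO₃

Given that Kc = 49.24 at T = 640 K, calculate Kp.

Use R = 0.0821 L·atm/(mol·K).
K_p = 0.9371

Δn = (moles gaseous products) − (moles gaseous reactants) = -1
T = 640 K; RT = 0.0821 × 640 = 52.544
Kp = Kc·(RT)^Δn = 49.24 × (52.544)^-1 = 49.24 × 0.0190317 = 0.9371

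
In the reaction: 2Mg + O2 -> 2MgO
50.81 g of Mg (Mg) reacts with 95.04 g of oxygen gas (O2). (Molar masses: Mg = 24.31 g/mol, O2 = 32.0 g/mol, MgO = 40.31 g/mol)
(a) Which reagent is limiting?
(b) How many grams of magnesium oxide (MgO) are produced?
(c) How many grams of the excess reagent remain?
(a) Mg, (b) 84.25 g, (c) 61.6 g

Moles of Mg = 50.81 g ÷ 24.31 g/mol = 2.09009 mol
Moles of O2 = 95.04 g ÷ 32.0 g/mol = 2.97 mol
Moles ÷ coefficient: Mg: 2.09009/2 = 1.045, O2: 2.97/1 = 2.97
(a) Mg has the smaller value, so Mg is the limiting reagent.
(b) Moles of MgO = 2.09009 mol Mg × (2/2) = 2.09009 mol; mass = 2.09009 mol × 40.31 g/mol = 84.25 g
(c) O2 consumed = 2.09009 × (1/2) = 1.04504 mol; remaining = 2.97 − 1.04504 = 1.92496 mol; mass = 1.92496 mol × 32.0 g/mol = 61.6 g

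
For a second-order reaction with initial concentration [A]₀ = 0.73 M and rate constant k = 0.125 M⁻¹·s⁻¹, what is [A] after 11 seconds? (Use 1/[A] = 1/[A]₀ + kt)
0.3643 M

1/[A] = 1/[A]₀ + k·t = 1/0.73 + (0.125)·(11) = 1.3699 + 1.3750 = 2.7449
[A] = 1/2.7449 = 0.3643 M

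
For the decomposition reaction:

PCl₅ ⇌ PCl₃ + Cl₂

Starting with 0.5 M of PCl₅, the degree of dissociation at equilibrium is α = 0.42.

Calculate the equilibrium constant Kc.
K_c = 0.1521

x = α·[A]₀ = 0.42 × 0.5 = 0.21 M dissociated.
At eq: [PCl₅] = 0.5 − 0.21 = 0.29 M; [PCl₃] = [Cl₂] = x = 0.21 M.
Kc = [PCl₃][Cl₂]/[PCl₅] = (0.21)²/0.29 = 0.1521.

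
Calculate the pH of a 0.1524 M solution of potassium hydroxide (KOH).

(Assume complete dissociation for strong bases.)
pH = 13.18

[OH⁻] = 0.1524 M for strong base. pOH = -log[OH⁻] = 0.82, pH = 14 - pOH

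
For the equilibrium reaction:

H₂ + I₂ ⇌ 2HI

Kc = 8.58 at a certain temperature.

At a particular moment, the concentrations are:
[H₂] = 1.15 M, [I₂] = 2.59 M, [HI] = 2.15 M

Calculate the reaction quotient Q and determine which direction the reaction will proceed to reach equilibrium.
Q = 1.552, Q < K, reaction proceeds forward (toward products)

Q = ([HI]^2) / ([H₂] × [I₂])
  = ((2.15)^2) / ((1.15)·(2.59)) = 4.6225/2.9785 = 1.552
Since Q = 1.552 < Kc = 8.58, the reaction proceeds forward (toward products) to reach equilibrium.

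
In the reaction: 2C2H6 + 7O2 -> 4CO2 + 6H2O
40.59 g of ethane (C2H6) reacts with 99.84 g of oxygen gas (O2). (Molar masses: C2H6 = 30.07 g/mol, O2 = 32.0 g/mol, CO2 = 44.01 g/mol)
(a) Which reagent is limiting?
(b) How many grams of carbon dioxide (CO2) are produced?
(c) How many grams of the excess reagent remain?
(a) O2, (b) 78.46 g, (c) 13.78 g

Moles of C2H6 = 40.59 g ÷ 30.07 g/mol = 1.34985 mol
Moles of O2 = 99.84 g ÷ 32.0 g/mol = 3.12 mol
Moles ÷ coefficient: C2H6: 1.34985/2 = 0.6749, O2: 3.12/7 = 0.4457
(a) O2 has the smaller value, so O2 is the limiting reagent.
(b) Moles of CO2 = 3.12 mol O2 × (4/7) = 1.78286 mol; mass = 1.78286 mol × 44.01 g/mol = 78.46 g
(c) C2H6 consumed = 3.12 × (2/7) = 0.891429 mol; remaining = 1.34985 − 0.891429 = 0.458422 mol; mass = 0.458422 mol × 30.07 g/mol = 13.78 g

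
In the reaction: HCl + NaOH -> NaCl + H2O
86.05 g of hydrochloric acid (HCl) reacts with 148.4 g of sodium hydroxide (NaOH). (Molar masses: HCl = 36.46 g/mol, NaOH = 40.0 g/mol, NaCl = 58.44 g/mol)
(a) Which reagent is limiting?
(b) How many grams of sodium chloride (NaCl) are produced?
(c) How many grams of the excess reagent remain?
(a) HCl, (b) 137.9 g, (c) 54 g

Moles of HCl = 86.05 g ÷ 36.46 g/mol = 2.36012 mol
Moles of NaOH = 148.4 g ÷ 40.0 g/mol = 3.71 mol
Moles ÷ coefficient: HCl: 2.36012/1 = 2.36, NaOH: 3.71/1 = 3.71
(a) HCl has the smaller value, so HCl is the limiting reagent.
(b) Moles of NaCl = 2.36012 mol HCl × (1/1) = 2.36012 mol; mass = 2.36012 mol × 58.44 g/mol = 137.9 g
(c) NaOH consumed = 2.36012 × (1/1) = 2.36012 mol; remaining = 3.71 − 2.36012 = 1.34988 mol; mass = 1.34988 mol × 40.0 g/mol = 54 g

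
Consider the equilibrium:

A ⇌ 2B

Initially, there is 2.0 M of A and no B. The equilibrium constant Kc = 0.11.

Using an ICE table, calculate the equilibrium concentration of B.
[B] = 0.442 M

ICE: [A] = 2.0 − x, [B] = 2x.
Kc = (2x)²/(2.0 − x) = 0.11 ⇒ 4x² + 0.11x − 0.22 = 0.
x = (−0.11 + √(0.11² + 4·4·0.22))/(2·4) = (−0.11 + √3.5321)/8 = 0.22117.
[B] = 2x = 0.442 M.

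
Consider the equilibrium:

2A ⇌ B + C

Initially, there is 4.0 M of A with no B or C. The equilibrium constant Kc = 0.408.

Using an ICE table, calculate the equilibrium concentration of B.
[B] = 1.122 M

ICE: [A] = 4.0 − 2x, [B] = [C] = x.
Kc = x²/(4.0 − 2x)² = 0.408 ⇒ √Kc = x/(4.0 − 2x).
x = √0.408·4.0/(1 + 2√0.408) = 0.63875·4.0/2.2775 = 1.1218.
[B] = x = 1.122 M.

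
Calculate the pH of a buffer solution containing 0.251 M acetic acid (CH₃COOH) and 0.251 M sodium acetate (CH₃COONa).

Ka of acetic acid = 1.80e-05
pH = 4.74

pKa = -log(1.80e-05) = 4.74. pH = pKa + log([A⁻]/[HA]) = 4.74 + log(0.251/0.251)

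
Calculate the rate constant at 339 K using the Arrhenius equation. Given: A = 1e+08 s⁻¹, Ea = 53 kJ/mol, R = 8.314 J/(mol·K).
6.81e-01 s⁻¹

k = A·exp(-Ea/(R·T)) = 1e+08·exp(-53000/(8.314·339)) = 1e+08·exp(-18.8047) = 1e+08·6.8113e-09 = 6.81e-01 s⁻¹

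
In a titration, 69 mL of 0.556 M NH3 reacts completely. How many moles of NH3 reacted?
Moles = Molarity × Volume (L)
Moles = 0.556 M × 0.069 L = 0.03836 mol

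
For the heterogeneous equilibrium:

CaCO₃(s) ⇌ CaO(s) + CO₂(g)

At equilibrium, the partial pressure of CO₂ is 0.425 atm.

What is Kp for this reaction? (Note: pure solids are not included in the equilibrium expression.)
K_p = 0.425

Solids (CaCO₃, CaO) have activity 1 and are excluded.
Kp = P(CO₂) = 0.425.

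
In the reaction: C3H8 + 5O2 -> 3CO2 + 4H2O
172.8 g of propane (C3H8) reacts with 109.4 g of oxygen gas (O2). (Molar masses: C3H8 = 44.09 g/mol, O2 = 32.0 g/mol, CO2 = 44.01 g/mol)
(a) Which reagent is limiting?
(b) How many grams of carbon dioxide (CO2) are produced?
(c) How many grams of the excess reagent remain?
(a) O2, (b) 90.28 g, (c) 142.7 g

Moles of C3H8 = 172.8 g ÷ 44.09 g/mol = 3.91926 mol
Moles of O2 = 109.4 g ÷ 32.0 g/mol = 3.41875 mol
Moles ÷ coefficient: C3H8: 3.91926/1 = 3.919, O2: 3.41875/5 = 0.6838
(a) O2 has the smaller value, so O2 is the limiting reagent.
(b) Moles of CO2 = 3.41875 mol O2 × (3/5) = 2.05125 mol; mass = 2.05125 mol × 44.01 g/mol = 90.28 g
(c) C3H8 consumed = 3.41875 × (1/5) = 0.68375 mol; remaining = 3.91926 − 0.68375 = 3.23551 mol; mass = 3.23551 mol × 44.09 g/mol = 142.7 g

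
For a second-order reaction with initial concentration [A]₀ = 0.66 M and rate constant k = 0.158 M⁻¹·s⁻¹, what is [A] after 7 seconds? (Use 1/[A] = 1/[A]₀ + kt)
0.3815 M

1/[A] = 1/[A]₀ + k·t = 1/0.66 + (0.158)·(7) = 1.5152 + 1.1060 = 2.6212
[A] = 1/2.6212 = 0.3815 M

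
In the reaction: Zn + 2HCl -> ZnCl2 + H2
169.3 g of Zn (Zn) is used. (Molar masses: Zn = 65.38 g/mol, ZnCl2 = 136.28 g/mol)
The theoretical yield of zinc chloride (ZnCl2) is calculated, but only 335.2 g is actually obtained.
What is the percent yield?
Moles of Zn = 169.3 g ÷ 65.38 g/mol = 2.58948 mol
Mole ratio: 1 mol ZnCl2 / 1 mol Zn
Moles of ZnCl2 = 2.58948 × (1/1) = 2.58948 mol
Theoretical yield = 2.58948 mol × 136.28 g/mol = 352.89 g
Actual yield = 335.2 g
Percent yield = (335.2 / 352.89) × 100% = 95.0%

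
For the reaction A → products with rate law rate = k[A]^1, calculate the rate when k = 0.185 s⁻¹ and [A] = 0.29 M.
0.05365 M/s

rate = k·[A]^1 = 0.185·(0.29)^1 = 0.185·0.29 = 0.05365 M/s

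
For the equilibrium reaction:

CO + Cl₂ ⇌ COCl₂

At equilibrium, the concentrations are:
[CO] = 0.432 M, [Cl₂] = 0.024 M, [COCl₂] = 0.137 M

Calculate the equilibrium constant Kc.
K_c = 13.2137

Kc = ([COCl₂]) / ([CO] × [Cl₂])
   = ((0.137)) / ((0.432)·(0.024))
   = 0.137 / 0.010368 = 13.2137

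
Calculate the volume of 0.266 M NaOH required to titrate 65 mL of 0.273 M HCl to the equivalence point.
V_{base} = 66.7 mL

At equivalence: moles acid = moles base.
moles HCl = 0.273 M × 0.065 L = 0.017745 mol
V_NaOH = 0.017745 mol ÷ 0.266 M = 0.06671 L = 66.7 mL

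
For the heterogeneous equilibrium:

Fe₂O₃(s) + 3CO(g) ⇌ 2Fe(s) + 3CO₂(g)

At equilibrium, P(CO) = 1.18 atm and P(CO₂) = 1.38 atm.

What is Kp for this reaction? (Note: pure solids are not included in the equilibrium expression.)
K_p = 1.600

Solids (Fe₂O₃, Fe) are excluded.
Kp = P(CO₂)³/P(CO)³ = (1.38)³/(1.18)³ = 2.628/1.643 = 1.600.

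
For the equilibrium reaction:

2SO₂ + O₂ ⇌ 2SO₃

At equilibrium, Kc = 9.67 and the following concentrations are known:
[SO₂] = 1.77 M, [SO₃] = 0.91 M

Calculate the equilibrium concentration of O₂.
[O₂] = 0.0273 M

Kc = ([SO₃]^2) / ([SO₂]^2 × [O₂]) = 9.67
[O₂]^1 = (product terms)/(Kc · other reactant terms) = 0.8281 / (9.67 · 3.1329) = 0.027334
[O₂] = 0.0273 M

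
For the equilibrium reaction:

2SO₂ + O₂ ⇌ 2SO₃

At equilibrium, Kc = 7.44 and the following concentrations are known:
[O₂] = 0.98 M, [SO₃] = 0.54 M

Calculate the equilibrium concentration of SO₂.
[SO₂] = 0.2000 M

Kc = ([SO₃]^2) / ([SO₂]^2 × [O₂]) = 7.44
[SO₂]^2 = (product terms)/(Kc · other reactant terms) = 0.2916 / (7.44 · 0.98) = 0.039993
[SO₂] = (0.039993)^(1/2) = 0.2000 M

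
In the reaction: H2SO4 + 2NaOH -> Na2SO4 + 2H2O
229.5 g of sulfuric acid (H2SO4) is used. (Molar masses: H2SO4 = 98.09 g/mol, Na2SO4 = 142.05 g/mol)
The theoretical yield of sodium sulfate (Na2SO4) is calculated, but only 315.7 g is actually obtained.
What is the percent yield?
Moles of H2SO4 = 229.5 g ÷ 98.09 g/mol = 2.33969 mol
Mole ratio: 1 mol Na2SO4 / 1 mol H2SO4
Moles of Na2SO4 = 2.33969 × (1/1) = 2.33969 mol
Theoretical yield = 2.33969 mol × 142.05 g/mol = 332.35 g
Actual yield = 315.7 g
Percent yield = (315.7 / 332.35) × 100% = 95.0%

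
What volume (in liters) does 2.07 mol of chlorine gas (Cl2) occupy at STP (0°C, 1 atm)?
At STP, 1 mol of gas occupies 22.4 L
Volume = 2.07 mol × 22.4 L/mol = 46.37 L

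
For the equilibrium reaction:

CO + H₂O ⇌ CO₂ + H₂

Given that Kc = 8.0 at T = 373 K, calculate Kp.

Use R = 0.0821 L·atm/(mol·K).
K_p = 8.0000

Δn = (moles gaseous products) − (moles gaseous reactants) = 0
T = 373 K; RT = 0.0821 × 373 = 30.6233
Kp = Kc·(RT)^Δn = 8.0 × (30.6233)^0 = 8.0 × 1 = 8.0000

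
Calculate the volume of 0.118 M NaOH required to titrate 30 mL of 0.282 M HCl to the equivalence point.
V_{base} = 71.7 mL

At equivalence: moles acid = moles base.
moles HCl = 0.282 M × 0.03 L = 0.00846 mol
V_NaOH = 0.00846 mol ÷ 0.118 M = 0.07169 L = 71.7 mL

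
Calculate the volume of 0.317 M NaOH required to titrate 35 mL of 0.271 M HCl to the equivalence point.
V_{base} = 29.9 mL

At equivalence: moles acid = moles base.
moles HCl = 0.271 M × 0.035 L = 0.009485 mol
V_NaOH = 0.009485 mol ÷ 0.317 M = 0.02992 L = 29.9 mL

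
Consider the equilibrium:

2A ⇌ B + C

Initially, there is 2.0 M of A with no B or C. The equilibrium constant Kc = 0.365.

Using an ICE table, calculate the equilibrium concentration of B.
[B] = 0.547 M

ICE: [A] = 2.0 − 2x, [B] = [C] = x.
Kc = x²/(2.0 − 2x)² = 0.365 ⇒ √Kc = x/(2.0 − 2x).
x = √0.365·2.0/(1 + 2√0.365) = 0.60415·2.0/2.2083 = 0.54716.
[B] = x = 0.547 M.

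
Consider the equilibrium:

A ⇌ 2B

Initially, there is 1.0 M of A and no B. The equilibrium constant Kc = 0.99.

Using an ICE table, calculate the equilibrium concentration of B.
[B] = 0.778 M

ICE: [A] = 1.0 − x, [B] = 2x.
Kc = (2x)²/(1.0 − x) = 0.99 ⇒ 4x² + 0.99x − 0.99 = 0.
x = (−0.99 + √(0.99² + 4·4·0.99))/(2·4) = (−0.99 + √16.82)/8 = 0.3889.
[B] = 2x = 0.778 M.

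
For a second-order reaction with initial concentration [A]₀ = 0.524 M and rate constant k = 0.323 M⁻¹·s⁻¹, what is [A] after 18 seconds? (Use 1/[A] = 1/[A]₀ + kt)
0.1295 M

1/[A] = 1/[A]₀ + k·t = 1/0.524 + (0.323)·(18) = 1.9084 + 5.8140 = 7.7224
[A] = 1/7.7224 = 0.1295 M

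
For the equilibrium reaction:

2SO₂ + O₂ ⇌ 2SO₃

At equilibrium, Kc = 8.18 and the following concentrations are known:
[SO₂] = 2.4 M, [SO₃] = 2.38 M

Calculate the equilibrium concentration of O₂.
[O₂] = 0.1202 M

Kc = ([SO₃]^2) / ([SO₂]^2 × [O₂]) = 8.18
[O₂]^1 = (product terms)/(Kc · other reactant terms) = 5.6644 / (8.18 · 5.76) = 0.12022
[O₂] = 0.1202 M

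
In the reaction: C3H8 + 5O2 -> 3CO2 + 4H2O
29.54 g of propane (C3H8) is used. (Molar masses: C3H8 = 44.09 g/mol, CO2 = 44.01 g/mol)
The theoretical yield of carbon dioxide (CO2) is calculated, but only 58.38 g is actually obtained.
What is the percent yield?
Moles of C3H8 = 29.54 g ÷ 44.09 g/mol = 0.669993 mol
Mole ratio: 3 mol CO2 / 1 mol C3H8
Moles of CO2 = 0.669993 × (3/1) = 2.00998 mol
Theoretical yield = 2.00998 mol × 44.01 g/mol = 88.459 g
Actual yield = 58.38 g
Percent yield = (58.38 / 88.459) × 100% = 66.0%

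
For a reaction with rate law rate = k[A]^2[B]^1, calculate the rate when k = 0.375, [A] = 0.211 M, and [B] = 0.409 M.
0.006828 M/s

rate = k·[A]^2·[B]^1 = 0.375·(0.211)^2·(0.409)^1 = 0.375·0.044521·0.409 = 0.006828 M/s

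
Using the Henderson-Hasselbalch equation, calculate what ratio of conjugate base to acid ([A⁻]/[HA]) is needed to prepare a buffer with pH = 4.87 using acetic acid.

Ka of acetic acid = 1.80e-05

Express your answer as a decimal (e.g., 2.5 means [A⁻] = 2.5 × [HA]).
[A⁻]/[HA] = 1.334

pKa = −log(1.80e-05) = 4.7447. pH = pKa + log([A⁻]/[HA]). 4.87 = 4.7447 + log(ratio). log(ratio) = 4.87 − 4.7447 = 0.1253. ratio = 10^(0.1253) = 1.334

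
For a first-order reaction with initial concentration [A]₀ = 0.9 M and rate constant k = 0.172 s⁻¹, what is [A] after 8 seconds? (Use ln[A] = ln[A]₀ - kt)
0.2273 M

ln[A] = ln[A]₀ - k·t = ln(0.9) - (0.172)·(8) = -0.1054 - 1.3760 = -1.4814
[A] = e^(-1.4814) = 0.2273 M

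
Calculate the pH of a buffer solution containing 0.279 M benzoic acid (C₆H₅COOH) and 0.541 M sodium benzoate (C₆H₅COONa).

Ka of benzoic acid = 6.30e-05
pH = 4.49

pKa = -log(6.30e-05) = 4.20. pH = pKa + log([A⁻]/[HA]) = 4.20 + log(0.541/0.279)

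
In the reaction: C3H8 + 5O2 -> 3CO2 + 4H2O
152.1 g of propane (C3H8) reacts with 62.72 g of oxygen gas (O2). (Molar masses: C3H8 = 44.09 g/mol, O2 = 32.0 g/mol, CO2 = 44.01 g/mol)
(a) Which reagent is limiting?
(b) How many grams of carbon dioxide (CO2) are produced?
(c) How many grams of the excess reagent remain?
(a) O2, (b) 51.76 g, (c) 134.8 g

Moles of C3H8 = 152.1 g ÷ 44.09 g/mol = 3.44976 mol
Moles of O2 = 62.72 g ÷ 32.0 g/mol = 1.96 mol
Moles ÷ coefficient: C3H8: 3.44976/1 = 3.45, O2: 1.96/5 = 0.392
(a) O2 has the smaller value, so O2 is the limiting reagent.
(b) Moles of CO2 = 1.96 mol O2 × (3/5) = 1.176 mol; mass = 1.176 mol × 44.01 g/mol = 51.76 g
(c) C3H8 consumed = 1.96 × (1/5) = 0.392 mol; remaining = 3.44976 − 0.392 = 3.05776 mol; mass = 3.05776 mol × 44.09 g/mol = 134.8 g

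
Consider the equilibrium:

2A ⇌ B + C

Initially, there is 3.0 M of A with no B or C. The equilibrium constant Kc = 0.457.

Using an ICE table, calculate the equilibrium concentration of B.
[B] = 0.862 M

ICE: [A] = 3.0 − 2x, [B] = [C] = x.
Kc = x²/(3.0 − 2x)² = 0.457 ⇒ √Kc = x/(3.0 − 2x).
x = √0.457·3.0/(1 + 2√0.457) = 0.67602·3.0/2.352 = 0.86225.
[B] = x = 0.862 M.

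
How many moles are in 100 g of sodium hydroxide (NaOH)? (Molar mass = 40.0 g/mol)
Moles = 100 g ÷ 40.0 g/mol = 2.5 mol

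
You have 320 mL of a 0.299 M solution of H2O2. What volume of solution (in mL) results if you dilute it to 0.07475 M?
Using M₁V₁ = M₂V₂:
0.299 × 320 = 0.07475 × V₂
V₂ = (0.299 × 320) / 0.07475 = 1280 mL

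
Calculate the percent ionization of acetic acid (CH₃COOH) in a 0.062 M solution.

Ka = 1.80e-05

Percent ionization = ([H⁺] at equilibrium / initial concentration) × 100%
Percent ionization = 1.69%

Let x = [H⁺]. Ka = x²/(C - x) ⇒ x² + (1.80e-05)x - (1.80e-05)(0.062) = 0. x = 1.0474e-03. Percent = (1.0474e-03/0.062) × 100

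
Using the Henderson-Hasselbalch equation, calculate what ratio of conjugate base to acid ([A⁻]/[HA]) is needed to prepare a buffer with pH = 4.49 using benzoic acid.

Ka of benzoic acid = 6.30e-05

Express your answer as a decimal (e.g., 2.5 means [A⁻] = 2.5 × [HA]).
[A⁻]/[HA] = 1.947

pKa = −log(6.30e-05) = 4.2007. pH = pKa + log([A⁻]/[HA]). 4.49 = 4.2007 + log(ratio). log(ratio) = 4.49 − 4.2007 = 0.2893. ratio = 10^(0.2893) = 1.947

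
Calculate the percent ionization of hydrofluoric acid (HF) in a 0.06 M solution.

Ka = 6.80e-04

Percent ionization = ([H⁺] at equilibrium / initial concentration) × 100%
Percent ionization = 10.1%

Let x = [H⁺]. Ka = x²/(C - x) ⇒ x² + (6.80e-04)x - (6.80e-04)(0.06) = 0. x = 6.0565e-03. Percent = (6.0565e-03/0.06) × 100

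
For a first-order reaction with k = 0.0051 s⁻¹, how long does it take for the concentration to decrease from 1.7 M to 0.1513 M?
474.34 s

From ln[A] = ln[A]₀ - k·t: t = ln([A]₀/[A])/k = ln(1.7/0.1513)/0.0051 = ln(11.2360)/0.0051 = 2.4191/0.0051 = 474.34 s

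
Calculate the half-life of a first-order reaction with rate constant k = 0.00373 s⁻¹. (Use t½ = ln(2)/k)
185.83 s

t½ = ln(2)/k = 0.6931/0.00373 = 185.83 s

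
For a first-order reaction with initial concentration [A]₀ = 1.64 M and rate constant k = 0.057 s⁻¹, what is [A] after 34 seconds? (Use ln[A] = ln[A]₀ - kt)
0.2361 M

ln[A] = ln[A]₀ - k·t = ln(1.64) - (0.057)·(34) = 0.4947 - 1.9380 = -1.4433
[A] = e^(-1.4433) = 0.2361 M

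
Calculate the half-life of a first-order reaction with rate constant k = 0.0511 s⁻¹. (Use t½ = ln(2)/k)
13.56 s

t½ = ln(2)/k = 0.6931/0.0511 = 13.56 s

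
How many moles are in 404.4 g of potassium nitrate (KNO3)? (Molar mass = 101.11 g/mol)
Moles = 404.4 g ÷ 101.11 g/mol = 4 mol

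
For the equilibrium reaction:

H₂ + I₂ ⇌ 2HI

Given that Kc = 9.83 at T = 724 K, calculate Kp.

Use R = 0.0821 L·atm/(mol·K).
K_p = 9.8300

Δn = (moles gaseous products) − (moles gaseous reactants) = 0
T = 724 K; RT = 0.0821 × 724 = 59.4404
Kp = Kc·(RT)^Δn = 9.83 × (59.4404)^0 = 9.83 × 1 = 9.8300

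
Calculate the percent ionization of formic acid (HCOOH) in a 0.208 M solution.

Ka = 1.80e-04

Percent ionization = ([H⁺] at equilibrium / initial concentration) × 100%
Percent ionization = 2.9%

Let x = [H⁺]. Ka = x²/(C - x) ⇒ x² + (1.80e-04)x - (1.80e-04)(0.208) = 0. x = 6.0295e-03. Percent = (6.0295e-03/0.208) × 100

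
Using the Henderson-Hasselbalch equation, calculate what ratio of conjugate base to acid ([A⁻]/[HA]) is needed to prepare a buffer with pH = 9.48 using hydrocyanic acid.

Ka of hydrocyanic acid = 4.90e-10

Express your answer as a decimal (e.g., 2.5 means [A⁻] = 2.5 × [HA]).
[A⁻]/[HA] = 1.480

pKa = −log(4.90e-10) = 9.3098. pH = pKa + log([A⁻]/[HA]). 9.48 = 9.3098 + log(ratio). log(ratio) = 9.48 − 9.3098 = 0.1702. ratio = 10^(0.1702) = 1.480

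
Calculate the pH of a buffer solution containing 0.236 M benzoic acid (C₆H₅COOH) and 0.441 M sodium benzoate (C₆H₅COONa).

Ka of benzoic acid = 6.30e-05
pH = 4.47

pKa = -log(6.30e-05) = 4.20. pH = pKa + log([A⁻]/[HA]) = 4.20 + log(0.441/0.236)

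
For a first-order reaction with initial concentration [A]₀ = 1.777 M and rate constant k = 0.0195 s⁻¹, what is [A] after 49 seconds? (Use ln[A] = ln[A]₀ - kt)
0.6835 M

ln[A] = ln[A]₀ - k·t = ln(1.777) - (0.0195)·(49) = 0.5749 - 0.9555 = -0.3806
[A] = e^(-0.3806) = 0.6835 M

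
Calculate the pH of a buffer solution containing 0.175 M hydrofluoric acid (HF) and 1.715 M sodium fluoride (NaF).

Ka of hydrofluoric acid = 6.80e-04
pH = 4.16

pKa = -log(6.80e-04) = 3.17. pH = pKa + log([A⁻]/[HA]) = 3.17 + log(1.715/0.175)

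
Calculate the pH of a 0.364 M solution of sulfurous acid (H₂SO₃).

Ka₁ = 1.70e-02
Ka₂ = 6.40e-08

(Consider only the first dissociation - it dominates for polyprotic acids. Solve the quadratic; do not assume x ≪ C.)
pH = 1.15

x² + Ka₁·x − Ka₁·C = 0 with Ka₁ = 1.70e-02, C = 0.364.
x = (−Ka₁ + √(Ka₁² + 4·Ka₁·C))/2 = 7.0622e-02 M, so pH = 1.15.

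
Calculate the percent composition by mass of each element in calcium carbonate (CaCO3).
Ca: 40.04%, C: 12.00%, O: 47.96%

Molar mass of CaCO3 = 100.09 g/mol
% Ca = (1 × 40.08) / 100.09 × 100% = 40.08 / 100.09 × 100% = 40.04%
% C = (1 × 12.01) / 100.09 × 100% = 12.01 / 100.09 × 100% = 12.00%
% O = (3 × 16.0) / 100.09 × 100% = 48 / 100.09 × 100% = 47.96%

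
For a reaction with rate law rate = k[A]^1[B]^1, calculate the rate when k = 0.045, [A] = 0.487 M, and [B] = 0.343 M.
0.007517 M/s

rate = k·[A]^1·[B]^1 = 0.045·(0.487)^1·(0.343)^1 = 0.045·0.487·0.343 = 0.007517 M/s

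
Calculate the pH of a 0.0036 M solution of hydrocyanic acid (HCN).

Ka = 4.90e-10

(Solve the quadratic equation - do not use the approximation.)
pH = 5.88

x² + Ka×x - Ka×C = 0. Using quadratic formula: [H⁺] = 1.3279e-06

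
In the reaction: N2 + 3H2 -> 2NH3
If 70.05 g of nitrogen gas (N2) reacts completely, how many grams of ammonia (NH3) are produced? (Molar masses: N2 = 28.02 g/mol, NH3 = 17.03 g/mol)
Moles of N2 = 70.05 g ÷ 28.02 g/mol = 2.5 mol
Mole ratio: 2 mol NH3 / 1 mol N2
Moles of NH3 = 2.5 × (2/1) = 5 mol
Mass of NH3 = 5 mol × 17.03 g/mol = 85.15 g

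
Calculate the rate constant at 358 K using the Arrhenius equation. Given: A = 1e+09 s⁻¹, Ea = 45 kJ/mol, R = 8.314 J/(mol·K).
2.72e+02 s⁻¹

k = A·exp(-Ea/(R·T)) = 1e+09·exp(-45000/(8.314·358)) = 1e+09·exp(-15.1189) = 1e+09·2.7162e-07 = 2.72e+02 s⁻¹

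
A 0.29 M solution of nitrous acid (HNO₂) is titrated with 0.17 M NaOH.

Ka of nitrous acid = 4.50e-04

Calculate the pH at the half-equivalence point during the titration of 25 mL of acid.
pH = pKa = 3.35

At the half-equivalence point, [HA] = [A⁻], so by Henderson–Hasselbalch pH = pKa + log(1) = pKa.
pKa = −log(4.50e-04) = 3.35.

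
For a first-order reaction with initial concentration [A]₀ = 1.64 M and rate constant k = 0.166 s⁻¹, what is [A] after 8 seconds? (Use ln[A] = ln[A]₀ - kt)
0.4346 M

ln[A] = ln[A]₀ - k·t = ln(1.64) - (0.166)·(8) = 0.4947 - 1.3280 = -0.8333
[A] = e^(-0.8333) = 0.4346 M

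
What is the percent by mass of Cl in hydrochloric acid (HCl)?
Mass of Cl in formula = 35.45 × 1 = 35.45 g/mol
Molar mass = 36.46 g/mol
% Cl = (35.45/36.46) × 100% = 97.23%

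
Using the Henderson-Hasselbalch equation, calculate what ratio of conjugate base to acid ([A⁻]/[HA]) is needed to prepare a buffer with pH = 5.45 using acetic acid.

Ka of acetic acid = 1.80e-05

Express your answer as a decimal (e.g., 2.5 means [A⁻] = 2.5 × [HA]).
[A⁻]/[HA] = 5.073

pKa = −log(1.80e-05) = 4.7447. pH = pKa + log([A⁻]/[HA]). 5.45 = 4.7447 + log(ratio). log(ratio) = 5.45 − 4.7447 = 0.7053. ratio = 10^(0.7053) = 5.073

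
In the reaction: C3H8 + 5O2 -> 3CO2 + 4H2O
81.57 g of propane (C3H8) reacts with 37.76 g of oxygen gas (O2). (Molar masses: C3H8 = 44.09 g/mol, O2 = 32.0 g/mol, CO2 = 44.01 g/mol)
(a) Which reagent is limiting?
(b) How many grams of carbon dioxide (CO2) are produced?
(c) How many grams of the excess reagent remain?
(a) O2, (b) 31.16 g, (c) 71.16 g

Moles of C3H8 = 81.57 g ÷ 44.09 g/mol = 1.85008 mol
Moles of O2 = 37.76 g ÷ 32.0 g/mol = 1.18 mol
Moles ÷ coefficient: C3H8: 1.85008/1 = 1.85, O2: 1.18/5 = 0.236
(a) O2 has the smaller value, so O2 is the limiting reagent.
(b) Moles of CO2 = 1.18 mol O2 × (3/5) = 0.708 mol; mass = 0.708 mol × 44.01 g/mol = 31.16 g
(c) C3H8 consumed = 1.18 × (1/5) = 0.236 mol; remaining = 1.85008 − 0.236 = 1.61408 mol; mass = 1.61408 mol × 44.09 g/mol = 71.16 g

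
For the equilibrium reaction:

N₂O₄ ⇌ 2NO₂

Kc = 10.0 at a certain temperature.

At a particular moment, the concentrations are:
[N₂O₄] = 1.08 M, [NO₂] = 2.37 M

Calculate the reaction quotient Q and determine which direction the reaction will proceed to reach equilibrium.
Q = 5.201, Q < K, reaction proceeds forward (toward products)

Q = ([NO₂]^2) / ([N₂O₄])
  = ((2.37)^2) / ((1.08)) = 5.6169/1.08 = 5.201
Since Q = 5.201 < Kc = 10.0, the reaction proceeds forward (toward products) to reach equilibrium.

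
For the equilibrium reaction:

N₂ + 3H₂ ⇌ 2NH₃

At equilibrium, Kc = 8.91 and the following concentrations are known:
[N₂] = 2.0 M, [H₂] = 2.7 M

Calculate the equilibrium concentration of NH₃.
[NH₃] = 18.7283 M

Kc = ([NH₃]^2) / ([N₂] × [H₂]^3) = 8.91
[NH₃]^2 = Kc · (reactant terms)/(other product terms) = 8.91 · 39.366 / 1 = 350.75
[NH₃] = (350.75)^(1/2) = 18.7283 M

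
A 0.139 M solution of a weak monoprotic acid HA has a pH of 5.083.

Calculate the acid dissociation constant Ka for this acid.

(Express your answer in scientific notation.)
K_a = 4.91e-10

[H⁺] = 10^(−pH) = 10^(−5.083) = 8.260e-06 M. For HA ⇌ H⁺ + A⁻, Ka = x²/(C − x) = (8.260e-06)²/(0.139 − 8.260e-06) = 4.91e-10.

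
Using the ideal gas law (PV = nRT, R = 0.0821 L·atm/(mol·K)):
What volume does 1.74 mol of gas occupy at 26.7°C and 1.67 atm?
T = 26.7°C + 273.15 = 299.85 K
V = nRT/P = (1.74 × 0.0821 × 299.85) / 1.67
V = 25.65 L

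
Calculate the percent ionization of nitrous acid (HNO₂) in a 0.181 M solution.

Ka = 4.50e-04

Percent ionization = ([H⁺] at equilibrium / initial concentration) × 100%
Percent ionization = 4.86%

Let x = [H⁺]. Ka = x²/(C - x) ⇒ x² + (4.50e-04)x - (4.50e-04)(0.181) = 0. x = 8.8028e-03. Percent = (8.8028e-03/0.181) × 100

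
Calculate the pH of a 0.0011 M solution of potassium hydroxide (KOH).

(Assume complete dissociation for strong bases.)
pH = 11.04

[OH⁻] = 0.0011 M for strong base. pOH = -log[OH⁻] = 2.96, pH = 14 - pOH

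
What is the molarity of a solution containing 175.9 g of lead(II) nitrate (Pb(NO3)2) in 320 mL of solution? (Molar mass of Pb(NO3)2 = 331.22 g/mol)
Moles of Pb(NO3)2 = 175.9 g ÷ 331.22 g/mol = 0.531067 mol
Volume = 320 mL = 0.32 L
Molarity = 0.531067 mol ÷ 0.32 L = 1.66 M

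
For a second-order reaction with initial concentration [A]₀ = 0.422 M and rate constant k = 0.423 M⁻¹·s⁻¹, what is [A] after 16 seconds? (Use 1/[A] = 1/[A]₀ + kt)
0.1094 M

1/[A] = 1/[A]₀ + k·t = 1/0.422 + (0.423)·(16) = 2.3697 + 6.7680 = 9.1377
[A] = 1/9.1377 = 0.1094 M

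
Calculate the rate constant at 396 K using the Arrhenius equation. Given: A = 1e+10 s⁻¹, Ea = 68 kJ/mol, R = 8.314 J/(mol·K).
1.07e+01 s⁻¹

k = A·exp(-Ea/(R·T)) = 1e+10·exp(-68000/(8.314·396)) = 1e+10·exp(-20.6540) = 1e+10·1.0717e-09 = 1.07e+01 s⁻¹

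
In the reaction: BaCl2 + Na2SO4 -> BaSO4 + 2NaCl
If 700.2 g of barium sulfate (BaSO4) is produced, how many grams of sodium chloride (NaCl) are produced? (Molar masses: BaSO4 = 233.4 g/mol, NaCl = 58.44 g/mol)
Moles of BaSO4 = 700.2 g ÷ 233.4 g/mol = 3 mol
Mole ratio: 2 mol NaCl / 1 mol BaSO4
Moles of NaCl = 3 × (2/1) = 6 mol
Mass of NaCl = 6 mol × 58.44 g/mol = 350.6 g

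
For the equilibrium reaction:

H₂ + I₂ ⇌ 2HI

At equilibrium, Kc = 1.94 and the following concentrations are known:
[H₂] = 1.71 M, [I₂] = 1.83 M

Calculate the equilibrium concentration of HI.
[HI] = 2.4639 M

Kc = ([HI]^2) / ([H₂] × [I₂]) = 1.94
[HI]^2 = Kc · (reactant terms)/(other product terms) = 1.94 · 3.1293 / 1 = 6.0708
[HI] = (6.0708)^(1/2) = 2.4639 M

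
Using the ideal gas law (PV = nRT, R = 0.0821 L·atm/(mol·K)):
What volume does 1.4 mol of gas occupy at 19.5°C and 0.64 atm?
T = 19.5°C + 273.15 = 292.65 K
V = nRT/P = (1.4 × 0.0821 × 292.65) / 0.64
V = 52.56 L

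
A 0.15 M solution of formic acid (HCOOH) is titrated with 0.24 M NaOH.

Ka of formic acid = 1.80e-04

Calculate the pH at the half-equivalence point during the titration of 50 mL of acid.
pH = pKa = 3.74

At the half-equivalence point, [HA] = [A⁻], so by Henderson–Hasselbalch pH = pKa + log(1) = pKa.
pKa = −log(1.80e-04) = 3.74.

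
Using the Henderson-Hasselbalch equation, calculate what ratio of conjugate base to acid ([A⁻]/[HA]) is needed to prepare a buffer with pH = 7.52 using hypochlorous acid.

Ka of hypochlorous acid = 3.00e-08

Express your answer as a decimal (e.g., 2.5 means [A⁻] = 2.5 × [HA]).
[A⁻]/[HA] = 0.993

pKa = −log(3.00e-08) = 7.5229. pH = pKa + log([A⁻]/[HA]). 7.52 = 7.5229 + log(ratio). log(ratio) = 7.52 − 7.5229 = -0.0029. ratio = 10^(-0.0029) = 0.993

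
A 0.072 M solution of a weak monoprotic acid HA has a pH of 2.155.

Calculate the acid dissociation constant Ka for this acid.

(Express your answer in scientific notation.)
K_a = 7.53e-04

[H⁺] = 10^(−pH) = 10^(−2.155) = 6.998e-03 M. For HA ⇌ H⁺ + A⁻, Ka = x²/(C − x) = (6.998e-03)²/(0.072 − 6.998e-03) = 7.53e-04.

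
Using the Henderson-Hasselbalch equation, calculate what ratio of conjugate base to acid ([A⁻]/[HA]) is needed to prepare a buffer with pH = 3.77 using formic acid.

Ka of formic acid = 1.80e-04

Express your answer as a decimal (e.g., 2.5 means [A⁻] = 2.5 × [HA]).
[A⁻]/[HA] = 1.060

pKa = −log(1.80e-04) = 3.7447. pH = pKa + log([A⁻]/[HA]). 3.77 = 3.7447 + log(ratio). log(ratio) = 3.77 − 3.7447 = 0.0253. ratio = 10^(0.0253) = 1.060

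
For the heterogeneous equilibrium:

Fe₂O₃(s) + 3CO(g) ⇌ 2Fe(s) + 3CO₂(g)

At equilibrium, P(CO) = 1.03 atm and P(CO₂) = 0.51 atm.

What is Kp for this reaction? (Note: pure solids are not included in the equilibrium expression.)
K_p = 0.121

Solids (Fe₂O₃, Fe) are excluded.
Kp = P(CO₂)³/P(CO)³ = (0.51)³/(1.03)³ = 0.1327/1.093 = 0.121.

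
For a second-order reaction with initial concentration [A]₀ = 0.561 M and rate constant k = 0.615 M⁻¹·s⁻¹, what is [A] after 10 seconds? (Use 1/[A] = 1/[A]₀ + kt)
0.1261 M

1/[A] = 1/[A]₀ + k·t = 1/0.561 + (0.615)·(10) = 1.7825 + 6.1500 = 7.9325
[A] = 1/7.9325 = 0.1261 M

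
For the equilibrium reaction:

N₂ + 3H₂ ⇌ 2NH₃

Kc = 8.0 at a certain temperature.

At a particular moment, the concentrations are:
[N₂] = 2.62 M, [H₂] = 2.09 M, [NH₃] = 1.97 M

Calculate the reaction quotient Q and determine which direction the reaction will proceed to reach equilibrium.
Q = 0.162, Q < K, reaction proceeds forward (toward products)

Q = ([NH₃]^2) / ([N₂] × [H₂]^3)
  = ((1.97)^2) / ((2.62)·(2.09)^3) = 3.8809/23.919 = 0.1623
Since Q = 0.1623 < Kc = 8.0, the reaction proceeds forward (toward products) to reach equilibrium.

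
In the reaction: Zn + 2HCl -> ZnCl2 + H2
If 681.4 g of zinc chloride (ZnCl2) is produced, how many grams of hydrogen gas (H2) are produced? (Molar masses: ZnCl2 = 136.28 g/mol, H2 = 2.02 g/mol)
Moles of ZnCl2 = 681.4 g ÷ 136.28 g/mol = 5 mol
Mole ratio: 1 mol H2 / 1 mol ZnCl2
Moles of H2 = 5 × (1/1) = 5 mol
Mass of H2 = 5 mol × 2.02 g/mol = 10.1 g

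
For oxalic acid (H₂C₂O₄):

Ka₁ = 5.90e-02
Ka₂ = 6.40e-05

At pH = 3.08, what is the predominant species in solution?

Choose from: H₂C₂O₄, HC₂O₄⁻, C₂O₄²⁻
HC₂O₄⁻

pKa1 = 1.23, pKa2 = 4.19. Each pKa is the crossover between adjacent species; pH = 3.08 lies in the region where HC₂O₄⁻ predominates.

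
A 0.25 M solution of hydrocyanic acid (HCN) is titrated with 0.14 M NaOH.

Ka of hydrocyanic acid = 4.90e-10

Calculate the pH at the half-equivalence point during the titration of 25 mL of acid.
pH = pKa = 9.31

At the half-equivalence point, [HA] = [A⁻], so by Henderson–Hasselbalch pH = pKa + log(1) = pKa.
pKa = −log(4.90e-10) = 9.31.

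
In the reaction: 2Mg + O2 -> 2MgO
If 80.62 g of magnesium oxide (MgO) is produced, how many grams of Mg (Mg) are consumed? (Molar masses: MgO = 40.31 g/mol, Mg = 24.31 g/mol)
Moles of MgO = 80.62 g ÷ 40.31 g/mol = 2 mol
Mole ratio: 2 mol Mg / 2 mol MgO
Moles of Mg = 2 × (2/2) = 2 mol
Mass of Mg = 2 mol × 24.31 g/mol = 48.62 g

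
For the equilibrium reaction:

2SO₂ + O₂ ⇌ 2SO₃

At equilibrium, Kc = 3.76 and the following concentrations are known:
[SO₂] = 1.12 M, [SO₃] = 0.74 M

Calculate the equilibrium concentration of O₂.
[O₂] = 0.1161 M

Kc = ([SO₃]^2) / ([SO₂]^2 × [O₂]) = 3.76
[O₂]^1 = (product terms)/(Kc · other reactant terms) = 0.5476 / (3.76 · 1.2544) = 0.1161
[O₂] = 0.1161 M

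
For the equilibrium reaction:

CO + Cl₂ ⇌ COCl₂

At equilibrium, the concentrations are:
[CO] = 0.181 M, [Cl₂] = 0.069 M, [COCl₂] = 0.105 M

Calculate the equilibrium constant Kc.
K_c = 8.4074

Kc = ([COCl₂]) / ([CO] × [Cl₂])
   = ((0.105)) / ((0.181)·(0.069))
   = 0.105 / 0.012489 = 8.4074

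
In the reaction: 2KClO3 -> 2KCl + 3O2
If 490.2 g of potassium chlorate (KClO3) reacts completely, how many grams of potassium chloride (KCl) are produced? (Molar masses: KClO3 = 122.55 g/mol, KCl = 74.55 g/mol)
Moles of KClO3 = 490.2 g ÷ 122.55 g/mol = 4 mol
Mole ratio: 2 mol KCl / 2 mol KClO3
Moles of KCl = 4 × (2/2) = 4 mol
Mass of KCl = 4 mol × 74.55 g/mol = 298.2 g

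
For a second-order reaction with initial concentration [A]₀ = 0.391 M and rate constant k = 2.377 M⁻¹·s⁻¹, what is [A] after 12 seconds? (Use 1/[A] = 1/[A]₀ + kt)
0.0322 M

1/[A] = 1/[A]₀ + k·t = 1/0.391 + (2.377)·(12) = 2.5575 + 28.5240 = 31.0815
[A] = 1/31.0815 = 0.0322 M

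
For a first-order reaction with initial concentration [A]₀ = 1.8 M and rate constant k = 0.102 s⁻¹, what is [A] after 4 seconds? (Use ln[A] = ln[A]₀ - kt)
1.1970 M

ln[A] = ln[A]₀ - k·t = ln(1.8) - (0.102)·(4) = 0.5878 - 0.4080 = 0.1798
[A] = e^(0.1798) = 1.1970 M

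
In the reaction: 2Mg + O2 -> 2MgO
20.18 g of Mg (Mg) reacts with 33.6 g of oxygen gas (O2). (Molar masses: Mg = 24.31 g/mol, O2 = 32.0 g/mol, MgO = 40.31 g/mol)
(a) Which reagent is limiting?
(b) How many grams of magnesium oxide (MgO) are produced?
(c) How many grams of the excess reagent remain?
(a) Mg, (b) 33.46 g, (c) 20.32 g

Moles of Mg = 20.18 g ÷ 24.31 g/mol = 0.830111 mol
Moles of O2 = 33.6 g ÷ 32.0 g/mol = 1.05 mol
Moles ÷ coefficient: Mg: 0.830111/2 = 0.4151, O2: 1.05/1 = 1.05
(a) Mg has the smaller value, so Mg is the limiting reagent.
(b) Moles of MgO = 0.830111 mol Mg × (2/2) = 0.830111 mol; mass = 0.830111 mol × 40.31 g/mol = 33.46 g
(c) O2 consumed = 0.830111 × (1/2) = 0.415056 mol; remaining = 1.05 − 0.415056 = 0.634944 mol; mass = 0.634944 mol × 32.0 g/mol = 20.32 g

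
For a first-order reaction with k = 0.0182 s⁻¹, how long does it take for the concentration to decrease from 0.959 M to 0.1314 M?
109.21 s

From ln[A] = ln[A]₀ - k·t: t = ln([A]₀/[A])/k = ln(0.959/0.1314)/0.0182 = ln(7.2983)/0.0182 = 1.9876/0.0182 = 109.21 s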